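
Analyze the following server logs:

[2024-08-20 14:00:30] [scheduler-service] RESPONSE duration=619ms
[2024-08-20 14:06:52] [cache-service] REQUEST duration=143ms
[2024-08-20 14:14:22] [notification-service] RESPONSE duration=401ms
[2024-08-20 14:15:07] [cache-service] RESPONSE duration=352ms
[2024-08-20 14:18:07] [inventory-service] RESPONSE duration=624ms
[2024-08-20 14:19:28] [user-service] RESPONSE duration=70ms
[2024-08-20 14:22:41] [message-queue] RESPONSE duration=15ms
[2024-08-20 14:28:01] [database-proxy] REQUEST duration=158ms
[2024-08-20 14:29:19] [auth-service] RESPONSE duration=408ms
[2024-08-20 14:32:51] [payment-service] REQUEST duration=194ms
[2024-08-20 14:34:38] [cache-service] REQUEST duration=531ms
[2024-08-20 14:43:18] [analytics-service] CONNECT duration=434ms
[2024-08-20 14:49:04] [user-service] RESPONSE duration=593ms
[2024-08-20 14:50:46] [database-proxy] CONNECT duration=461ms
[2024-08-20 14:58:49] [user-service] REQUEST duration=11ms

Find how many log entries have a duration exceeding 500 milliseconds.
4

To count timeouts:

1. Threshold: 500ms
2. Extract duration from each log entry
3. Count entries where duration > 500
4. Timeout count: 4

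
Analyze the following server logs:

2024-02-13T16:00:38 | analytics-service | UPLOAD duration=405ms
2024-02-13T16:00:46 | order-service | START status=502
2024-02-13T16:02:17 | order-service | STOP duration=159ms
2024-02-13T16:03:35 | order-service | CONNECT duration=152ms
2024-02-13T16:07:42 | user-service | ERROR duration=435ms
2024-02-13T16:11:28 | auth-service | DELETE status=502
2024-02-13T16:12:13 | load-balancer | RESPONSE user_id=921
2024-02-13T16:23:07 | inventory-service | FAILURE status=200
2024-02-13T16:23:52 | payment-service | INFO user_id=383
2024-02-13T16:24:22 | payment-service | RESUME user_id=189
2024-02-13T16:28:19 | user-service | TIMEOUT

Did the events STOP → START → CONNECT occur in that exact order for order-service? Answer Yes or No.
No

To verify sequence order:

1. Find all events in sequence STOP → START → CONNECT for order-service
2. Extract their timestamps
3. Check if timestamps are in ascending order
4. Result: No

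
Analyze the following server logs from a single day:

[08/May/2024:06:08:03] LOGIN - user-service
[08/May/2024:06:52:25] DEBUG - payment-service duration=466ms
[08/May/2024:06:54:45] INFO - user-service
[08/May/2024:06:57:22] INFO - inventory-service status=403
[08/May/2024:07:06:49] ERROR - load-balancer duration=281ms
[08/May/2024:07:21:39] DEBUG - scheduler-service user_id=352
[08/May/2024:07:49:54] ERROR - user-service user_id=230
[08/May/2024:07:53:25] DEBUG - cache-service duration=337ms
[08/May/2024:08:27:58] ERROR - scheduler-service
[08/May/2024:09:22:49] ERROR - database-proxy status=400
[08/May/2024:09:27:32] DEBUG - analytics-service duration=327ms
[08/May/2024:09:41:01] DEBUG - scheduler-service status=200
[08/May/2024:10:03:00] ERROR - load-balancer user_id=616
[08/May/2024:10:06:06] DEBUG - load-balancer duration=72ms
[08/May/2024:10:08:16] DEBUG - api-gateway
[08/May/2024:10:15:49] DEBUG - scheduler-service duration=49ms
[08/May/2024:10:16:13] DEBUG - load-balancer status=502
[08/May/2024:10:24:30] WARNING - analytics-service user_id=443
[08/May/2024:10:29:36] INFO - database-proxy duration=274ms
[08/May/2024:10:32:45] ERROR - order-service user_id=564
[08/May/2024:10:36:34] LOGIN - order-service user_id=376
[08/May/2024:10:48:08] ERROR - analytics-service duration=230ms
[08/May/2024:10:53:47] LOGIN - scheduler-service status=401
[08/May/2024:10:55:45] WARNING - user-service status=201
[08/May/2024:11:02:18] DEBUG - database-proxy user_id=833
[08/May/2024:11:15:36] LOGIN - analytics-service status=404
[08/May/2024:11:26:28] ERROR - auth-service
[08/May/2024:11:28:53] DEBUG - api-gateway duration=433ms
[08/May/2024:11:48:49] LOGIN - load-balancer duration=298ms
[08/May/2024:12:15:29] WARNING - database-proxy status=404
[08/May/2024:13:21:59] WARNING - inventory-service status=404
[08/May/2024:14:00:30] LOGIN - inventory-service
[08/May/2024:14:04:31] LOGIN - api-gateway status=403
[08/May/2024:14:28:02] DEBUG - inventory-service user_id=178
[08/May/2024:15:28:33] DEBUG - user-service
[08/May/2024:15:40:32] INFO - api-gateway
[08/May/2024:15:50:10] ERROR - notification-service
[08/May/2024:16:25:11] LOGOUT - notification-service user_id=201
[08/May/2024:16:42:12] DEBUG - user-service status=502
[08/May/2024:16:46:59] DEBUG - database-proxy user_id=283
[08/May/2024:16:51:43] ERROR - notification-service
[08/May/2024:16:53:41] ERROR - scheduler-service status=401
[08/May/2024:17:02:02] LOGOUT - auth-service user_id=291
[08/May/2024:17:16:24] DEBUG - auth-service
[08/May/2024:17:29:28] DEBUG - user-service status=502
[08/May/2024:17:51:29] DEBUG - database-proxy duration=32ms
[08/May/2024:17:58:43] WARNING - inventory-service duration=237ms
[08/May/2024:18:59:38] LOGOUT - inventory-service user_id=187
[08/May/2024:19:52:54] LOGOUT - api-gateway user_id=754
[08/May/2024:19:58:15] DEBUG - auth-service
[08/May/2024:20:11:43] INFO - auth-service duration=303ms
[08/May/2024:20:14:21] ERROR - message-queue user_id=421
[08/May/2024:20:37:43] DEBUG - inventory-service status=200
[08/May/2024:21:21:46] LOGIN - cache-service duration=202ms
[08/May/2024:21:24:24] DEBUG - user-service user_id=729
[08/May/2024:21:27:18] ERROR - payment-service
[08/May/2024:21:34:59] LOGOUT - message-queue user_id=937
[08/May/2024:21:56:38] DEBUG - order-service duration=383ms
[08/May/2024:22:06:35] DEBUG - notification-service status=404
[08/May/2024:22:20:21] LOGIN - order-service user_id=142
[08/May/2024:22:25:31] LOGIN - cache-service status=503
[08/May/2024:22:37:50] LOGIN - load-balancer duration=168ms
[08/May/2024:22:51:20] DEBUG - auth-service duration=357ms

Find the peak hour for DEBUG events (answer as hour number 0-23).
10

To find the peak hour:

1. Group all DEBUG events by hour
2. Count events in each hour
3. Find hour with maximum count
4. Peak hour: 10 (with 4 events)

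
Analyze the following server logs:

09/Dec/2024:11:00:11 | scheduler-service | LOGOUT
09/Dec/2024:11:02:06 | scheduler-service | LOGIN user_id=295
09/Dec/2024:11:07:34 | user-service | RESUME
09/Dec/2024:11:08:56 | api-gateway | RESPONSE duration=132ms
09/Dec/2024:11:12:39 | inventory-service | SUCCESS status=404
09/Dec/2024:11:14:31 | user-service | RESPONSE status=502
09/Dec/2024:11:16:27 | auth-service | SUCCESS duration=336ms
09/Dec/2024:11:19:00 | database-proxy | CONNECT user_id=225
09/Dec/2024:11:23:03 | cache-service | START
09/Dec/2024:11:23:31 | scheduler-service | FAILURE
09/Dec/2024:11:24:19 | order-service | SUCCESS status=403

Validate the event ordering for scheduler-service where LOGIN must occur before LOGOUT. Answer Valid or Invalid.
Invalid

To validate ordering:

1. Required order: LOGIN → LOGOUT
2. Rule: LOGIN must occur before LOGOUT
3. Check actual order of events for scheduler-service
4. Result: Invalid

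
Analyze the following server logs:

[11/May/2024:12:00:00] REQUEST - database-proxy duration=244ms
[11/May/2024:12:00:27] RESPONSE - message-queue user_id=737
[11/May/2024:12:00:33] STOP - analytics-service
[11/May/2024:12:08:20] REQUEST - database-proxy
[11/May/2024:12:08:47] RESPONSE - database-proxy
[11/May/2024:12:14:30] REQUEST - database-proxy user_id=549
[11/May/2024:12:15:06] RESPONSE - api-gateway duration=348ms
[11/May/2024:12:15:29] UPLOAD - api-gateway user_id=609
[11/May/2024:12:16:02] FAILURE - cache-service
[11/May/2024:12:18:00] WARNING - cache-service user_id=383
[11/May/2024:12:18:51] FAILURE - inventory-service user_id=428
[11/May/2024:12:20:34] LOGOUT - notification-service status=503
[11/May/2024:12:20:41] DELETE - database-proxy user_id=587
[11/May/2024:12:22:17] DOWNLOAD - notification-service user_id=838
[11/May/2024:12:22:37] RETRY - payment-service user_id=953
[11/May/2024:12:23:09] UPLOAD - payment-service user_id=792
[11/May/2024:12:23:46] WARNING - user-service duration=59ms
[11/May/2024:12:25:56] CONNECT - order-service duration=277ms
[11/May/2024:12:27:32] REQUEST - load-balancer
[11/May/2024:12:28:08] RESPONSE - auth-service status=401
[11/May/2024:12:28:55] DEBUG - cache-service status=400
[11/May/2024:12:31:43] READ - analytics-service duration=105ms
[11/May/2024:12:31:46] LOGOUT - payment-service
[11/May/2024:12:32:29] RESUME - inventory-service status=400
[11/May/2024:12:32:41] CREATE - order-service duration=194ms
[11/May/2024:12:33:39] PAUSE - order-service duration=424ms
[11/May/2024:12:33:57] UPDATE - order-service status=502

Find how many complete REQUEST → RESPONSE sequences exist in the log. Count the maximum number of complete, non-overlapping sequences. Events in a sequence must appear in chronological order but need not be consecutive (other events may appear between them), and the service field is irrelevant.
4

To count sequences:

1. Look for pattern: REQUEST → RESPONSE
2. Greedily scan the log in chronological order, matching each sequence element in turn (ignoring service)
3. Each time the full pattern completes, increment the count and restart matching from the next event
4. Complete non-overlapping sequences found: 4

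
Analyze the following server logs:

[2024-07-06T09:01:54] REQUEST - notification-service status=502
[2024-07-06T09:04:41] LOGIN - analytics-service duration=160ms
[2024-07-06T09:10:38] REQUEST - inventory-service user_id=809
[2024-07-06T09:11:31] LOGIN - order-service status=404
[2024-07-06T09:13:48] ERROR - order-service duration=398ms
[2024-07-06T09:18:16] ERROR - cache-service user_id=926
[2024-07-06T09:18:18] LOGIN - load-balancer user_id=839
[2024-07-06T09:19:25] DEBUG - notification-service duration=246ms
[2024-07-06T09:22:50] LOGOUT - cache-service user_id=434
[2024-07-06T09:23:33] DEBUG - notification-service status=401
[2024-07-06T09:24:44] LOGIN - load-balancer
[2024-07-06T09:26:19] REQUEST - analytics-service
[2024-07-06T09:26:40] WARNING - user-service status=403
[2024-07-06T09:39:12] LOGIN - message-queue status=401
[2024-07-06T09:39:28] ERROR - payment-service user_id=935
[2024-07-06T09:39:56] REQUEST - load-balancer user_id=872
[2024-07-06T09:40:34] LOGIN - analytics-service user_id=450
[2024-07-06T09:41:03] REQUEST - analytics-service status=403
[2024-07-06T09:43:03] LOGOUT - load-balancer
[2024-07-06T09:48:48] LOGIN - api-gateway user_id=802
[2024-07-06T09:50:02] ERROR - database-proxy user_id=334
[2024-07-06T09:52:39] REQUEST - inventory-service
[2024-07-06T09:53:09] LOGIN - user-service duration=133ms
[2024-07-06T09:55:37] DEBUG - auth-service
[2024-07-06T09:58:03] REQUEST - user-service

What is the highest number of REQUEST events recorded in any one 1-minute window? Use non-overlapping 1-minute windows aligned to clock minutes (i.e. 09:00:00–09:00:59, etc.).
1

To find the burst window:

1. Divide the log period into non-overlapping 1-minute windows starting at 09:00
2. Count REQUEST events in each window
3. Find the window with maximum count
4. Maximum events in a window: 1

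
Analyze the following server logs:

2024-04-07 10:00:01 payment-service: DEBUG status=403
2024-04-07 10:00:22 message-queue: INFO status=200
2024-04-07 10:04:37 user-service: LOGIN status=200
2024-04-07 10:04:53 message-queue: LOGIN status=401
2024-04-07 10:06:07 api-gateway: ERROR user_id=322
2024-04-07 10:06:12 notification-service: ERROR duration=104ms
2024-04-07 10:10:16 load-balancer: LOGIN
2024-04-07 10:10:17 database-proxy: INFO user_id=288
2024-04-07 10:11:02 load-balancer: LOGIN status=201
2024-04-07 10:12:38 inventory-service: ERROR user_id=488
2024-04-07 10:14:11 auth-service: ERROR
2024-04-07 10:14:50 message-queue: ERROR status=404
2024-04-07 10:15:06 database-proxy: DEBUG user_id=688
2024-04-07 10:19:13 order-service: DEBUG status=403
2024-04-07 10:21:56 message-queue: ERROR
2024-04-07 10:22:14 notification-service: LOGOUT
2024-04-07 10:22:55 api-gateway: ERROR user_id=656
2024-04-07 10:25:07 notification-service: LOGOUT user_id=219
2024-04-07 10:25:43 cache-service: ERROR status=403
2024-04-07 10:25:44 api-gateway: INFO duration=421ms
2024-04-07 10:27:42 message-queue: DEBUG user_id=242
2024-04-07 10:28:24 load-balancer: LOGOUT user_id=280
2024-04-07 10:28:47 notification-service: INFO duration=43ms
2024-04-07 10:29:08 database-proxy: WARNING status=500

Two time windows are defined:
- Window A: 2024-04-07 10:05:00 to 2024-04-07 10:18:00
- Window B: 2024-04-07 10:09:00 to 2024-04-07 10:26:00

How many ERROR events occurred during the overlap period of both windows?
3

To find overlap events:

1. Window A: 2024-04-07 10:05:00 to 2024-04-07 10:18:00
2. Window B: 2024-04-07 10:09:00 to 2024-04-07 10:26:00
3. Overlap period: 2024-04-07 10:09:00 to 2024-04-07 10:18:00
4. Count ERROR events in overlap: 3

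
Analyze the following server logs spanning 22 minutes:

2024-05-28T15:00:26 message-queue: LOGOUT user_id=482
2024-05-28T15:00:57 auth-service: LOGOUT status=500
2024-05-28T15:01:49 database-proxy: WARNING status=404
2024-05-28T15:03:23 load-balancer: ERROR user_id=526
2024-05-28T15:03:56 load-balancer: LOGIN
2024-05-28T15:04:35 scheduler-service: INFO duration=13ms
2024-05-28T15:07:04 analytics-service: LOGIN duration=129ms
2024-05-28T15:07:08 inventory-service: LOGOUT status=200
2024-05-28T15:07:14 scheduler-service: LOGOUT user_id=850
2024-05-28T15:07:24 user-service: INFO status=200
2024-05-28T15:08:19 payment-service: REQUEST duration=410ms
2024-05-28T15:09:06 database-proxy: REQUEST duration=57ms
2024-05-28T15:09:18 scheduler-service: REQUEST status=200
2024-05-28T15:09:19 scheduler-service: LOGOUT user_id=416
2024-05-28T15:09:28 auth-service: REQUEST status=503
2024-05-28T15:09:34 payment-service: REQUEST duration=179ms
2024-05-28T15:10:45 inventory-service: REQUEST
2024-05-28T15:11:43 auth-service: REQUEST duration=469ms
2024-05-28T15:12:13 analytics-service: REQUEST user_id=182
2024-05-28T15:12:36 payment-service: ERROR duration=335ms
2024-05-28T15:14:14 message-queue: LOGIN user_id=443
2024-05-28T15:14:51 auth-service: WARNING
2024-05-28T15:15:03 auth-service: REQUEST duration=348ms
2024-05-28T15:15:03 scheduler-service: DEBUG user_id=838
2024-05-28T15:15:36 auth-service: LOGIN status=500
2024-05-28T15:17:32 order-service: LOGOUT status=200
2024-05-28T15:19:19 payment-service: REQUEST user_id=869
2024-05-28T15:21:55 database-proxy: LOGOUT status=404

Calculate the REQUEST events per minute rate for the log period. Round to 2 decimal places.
0.45

To calculate the rate:

1. Count total REQUEST events: 10
2. Total time period: 22 minutes
3. Rate = 10 / 22 = 0.45 events per minute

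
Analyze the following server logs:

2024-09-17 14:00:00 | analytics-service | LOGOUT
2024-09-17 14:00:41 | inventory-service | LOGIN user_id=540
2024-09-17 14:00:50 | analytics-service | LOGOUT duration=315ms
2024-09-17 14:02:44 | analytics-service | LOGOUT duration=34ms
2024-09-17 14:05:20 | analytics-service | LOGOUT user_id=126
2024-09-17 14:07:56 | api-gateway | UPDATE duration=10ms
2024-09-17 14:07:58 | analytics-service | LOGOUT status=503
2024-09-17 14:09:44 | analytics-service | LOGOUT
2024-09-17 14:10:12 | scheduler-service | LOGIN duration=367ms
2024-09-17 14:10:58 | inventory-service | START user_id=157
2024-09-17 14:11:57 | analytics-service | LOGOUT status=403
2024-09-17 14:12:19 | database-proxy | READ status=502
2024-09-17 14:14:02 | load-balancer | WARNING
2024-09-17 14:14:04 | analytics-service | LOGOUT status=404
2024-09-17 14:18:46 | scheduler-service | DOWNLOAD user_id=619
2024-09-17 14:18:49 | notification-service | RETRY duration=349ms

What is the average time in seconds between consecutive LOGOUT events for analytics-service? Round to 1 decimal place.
120.6

To calculate average interval:

1. Find all LOGOUT events for analytics-service in order
2. Calculate time gaps between consecutive events
3. Compute mean of gaps: 844 / 7 = 120.6 seconds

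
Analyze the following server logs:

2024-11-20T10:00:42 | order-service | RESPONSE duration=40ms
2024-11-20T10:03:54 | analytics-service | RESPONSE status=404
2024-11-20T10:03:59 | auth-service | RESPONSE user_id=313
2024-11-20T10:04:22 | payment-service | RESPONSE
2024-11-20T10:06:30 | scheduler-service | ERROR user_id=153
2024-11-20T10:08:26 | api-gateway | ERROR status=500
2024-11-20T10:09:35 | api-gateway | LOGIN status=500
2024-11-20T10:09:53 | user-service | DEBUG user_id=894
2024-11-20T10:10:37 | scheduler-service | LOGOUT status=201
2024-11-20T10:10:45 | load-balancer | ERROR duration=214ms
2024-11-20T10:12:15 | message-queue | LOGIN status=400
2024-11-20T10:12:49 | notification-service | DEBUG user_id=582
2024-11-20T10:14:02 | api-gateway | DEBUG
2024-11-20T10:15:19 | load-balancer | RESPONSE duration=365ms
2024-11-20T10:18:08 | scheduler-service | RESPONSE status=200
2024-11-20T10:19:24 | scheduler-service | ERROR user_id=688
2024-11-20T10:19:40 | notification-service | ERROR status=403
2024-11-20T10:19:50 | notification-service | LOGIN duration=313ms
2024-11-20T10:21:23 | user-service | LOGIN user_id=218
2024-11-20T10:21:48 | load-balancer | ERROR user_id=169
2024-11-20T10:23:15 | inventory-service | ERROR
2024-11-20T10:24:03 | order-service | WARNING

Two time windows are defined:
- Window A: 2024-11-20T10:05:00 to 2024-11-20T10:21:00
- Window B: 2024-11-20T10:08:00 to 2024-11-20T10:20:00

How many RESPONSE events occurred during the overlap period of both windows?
2

To find overlap events:

1. Window A: 2024-11-20T10:05:00 to 2024-11-20T10:21:00
2. Window B: 2024-11-20T10:08:00 to 2024-11-20T10:20:00
3. Overlap period: 2024-11-20T10:08:00 to 2024-11-20T10:20:00
4. Count RESPONSE events in overlap: 2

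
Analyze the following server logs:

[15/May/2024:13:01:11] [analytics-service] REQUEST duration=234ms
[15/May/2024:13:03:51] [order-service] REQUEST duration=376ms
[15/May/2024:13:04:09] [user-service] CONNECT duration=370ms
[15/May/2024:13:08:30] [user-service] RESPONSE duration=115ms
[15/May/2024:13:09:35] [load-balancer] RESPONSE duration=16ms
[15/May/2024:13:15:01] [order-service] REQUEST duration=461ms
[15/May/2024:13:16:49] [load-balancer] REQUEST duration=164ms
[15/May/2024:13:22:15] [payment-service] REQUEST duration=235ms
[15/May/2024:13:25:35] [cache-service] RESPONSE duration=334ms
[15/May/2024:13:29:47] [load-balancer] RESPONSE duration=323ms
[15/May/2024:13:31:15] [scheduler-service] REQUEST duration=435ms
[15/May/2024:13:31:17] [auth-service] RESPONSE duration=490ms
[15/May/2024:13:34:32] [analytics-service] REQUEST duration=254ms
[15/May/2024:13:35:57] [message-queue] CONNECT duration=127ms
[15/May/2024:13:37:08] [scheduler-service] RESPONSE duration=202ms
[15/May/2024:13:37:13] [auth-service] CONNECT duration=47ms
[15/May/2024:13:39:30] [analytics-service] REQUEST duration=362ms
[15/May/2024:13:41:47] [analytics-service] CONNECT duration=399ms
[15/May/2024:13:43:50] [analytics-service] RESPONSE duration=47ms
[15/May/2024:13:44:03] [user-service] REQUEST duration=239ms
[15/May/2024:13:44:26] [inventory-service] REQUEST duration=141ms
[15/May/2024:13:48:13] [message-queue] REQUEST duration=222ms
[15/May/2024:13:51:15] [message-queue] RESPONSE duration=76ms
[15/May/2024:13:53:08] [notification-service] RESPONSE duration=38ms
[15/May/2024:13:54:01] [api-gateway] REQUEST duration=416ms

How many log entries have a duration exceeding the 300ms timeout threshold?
10

To count timeouts:

1. Threshold: 300ms
2. Extract duration from each log entry
3. Count entries where duration > 300
4. Timeout count: 10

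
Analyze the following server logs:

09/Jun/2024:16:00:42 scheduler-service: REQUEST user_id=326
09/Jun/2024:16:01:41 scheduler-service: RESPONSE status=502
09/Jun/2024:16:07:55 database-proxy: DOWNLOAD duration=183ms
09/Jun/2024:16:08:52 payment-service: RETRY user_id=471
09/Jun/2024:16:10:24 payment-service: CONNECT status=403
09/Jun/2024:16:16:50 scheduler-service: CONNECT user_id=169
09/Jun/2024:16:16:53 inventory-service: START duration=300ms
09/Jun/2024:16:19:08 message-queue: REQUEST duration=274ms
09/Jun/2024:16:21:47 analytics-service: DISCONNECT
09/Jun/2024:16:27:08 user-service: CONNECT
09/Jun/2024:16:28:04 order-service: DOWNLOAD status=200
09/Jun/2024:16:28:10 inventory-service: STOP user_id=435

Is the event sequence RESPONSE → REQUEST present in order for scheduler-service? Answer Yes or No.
No

To verify sequence order:

1. Find all events in sequence RESPONSE → REQUEST for scheduler-service
2. Extract their timestamps
3. Check if timestamps are in ascending order
4. Result: No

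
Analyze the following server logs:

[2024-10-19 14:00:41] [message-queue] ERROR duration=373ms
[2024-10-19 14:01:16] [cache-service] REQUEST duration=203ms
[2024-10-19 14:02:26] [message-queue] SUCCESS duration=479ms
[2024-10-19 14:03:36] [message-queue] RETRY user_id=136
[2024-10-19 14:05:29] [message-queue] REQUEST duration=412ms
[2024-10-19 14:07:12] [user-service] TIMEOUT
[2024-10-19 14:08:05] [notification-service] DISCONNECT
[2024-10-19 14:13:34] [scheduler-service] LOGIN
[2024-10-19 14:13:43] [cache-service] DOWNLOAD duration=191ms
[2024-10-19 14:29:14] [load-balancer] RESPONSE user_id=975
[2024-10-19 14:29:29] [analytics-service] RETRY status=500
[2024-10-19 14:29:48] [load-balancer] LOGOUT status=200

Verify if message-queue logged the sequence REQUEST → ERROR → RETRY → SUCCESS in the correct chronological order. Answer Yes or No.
No

To verify sequence order:

1. Find all events in sequence REQUEST → ERROR → RETRY → SUCCESS for message-queue
2. Extract their timestamps
3. Check if timestamps are in ascending order
4. Result: No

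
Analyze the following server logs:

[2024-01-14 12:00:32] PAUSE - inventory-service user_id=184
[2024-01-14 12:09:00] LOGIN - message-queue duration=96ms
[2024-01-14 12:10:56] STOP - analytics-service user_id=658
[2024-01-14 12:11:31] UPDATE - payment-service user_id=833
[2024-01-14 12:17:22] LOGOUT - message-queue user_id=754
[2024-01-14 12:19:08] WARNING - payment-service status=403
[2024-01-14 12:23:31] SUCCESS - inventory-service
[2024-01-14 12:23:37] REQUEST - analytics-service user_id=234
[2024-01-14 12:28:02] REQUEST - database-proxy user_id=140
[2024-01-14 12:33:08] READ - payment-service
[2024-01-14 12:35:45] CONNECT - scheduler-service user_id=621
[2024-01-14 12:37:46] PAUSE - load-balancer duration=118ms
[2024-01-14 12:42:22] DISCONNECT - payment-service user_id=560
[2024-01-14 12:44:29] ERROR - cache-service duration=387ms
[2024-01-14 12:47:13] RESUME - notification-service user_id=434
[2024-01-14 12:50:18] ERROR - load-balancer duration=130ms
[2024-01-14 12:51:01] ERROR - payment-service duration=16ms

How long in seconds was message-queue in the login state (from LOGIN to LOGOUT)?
502

To calculate state duration:

1. Find LOGIN event for message-queue: 2024-01-14 12:09:00
2. Find LOGOUT event for message-queue: 2024-01-14 12:17:22
3. Calculate duration: 2024-01-14 12:17:22 - 2024-01-14 12:09:00 = 502 seconds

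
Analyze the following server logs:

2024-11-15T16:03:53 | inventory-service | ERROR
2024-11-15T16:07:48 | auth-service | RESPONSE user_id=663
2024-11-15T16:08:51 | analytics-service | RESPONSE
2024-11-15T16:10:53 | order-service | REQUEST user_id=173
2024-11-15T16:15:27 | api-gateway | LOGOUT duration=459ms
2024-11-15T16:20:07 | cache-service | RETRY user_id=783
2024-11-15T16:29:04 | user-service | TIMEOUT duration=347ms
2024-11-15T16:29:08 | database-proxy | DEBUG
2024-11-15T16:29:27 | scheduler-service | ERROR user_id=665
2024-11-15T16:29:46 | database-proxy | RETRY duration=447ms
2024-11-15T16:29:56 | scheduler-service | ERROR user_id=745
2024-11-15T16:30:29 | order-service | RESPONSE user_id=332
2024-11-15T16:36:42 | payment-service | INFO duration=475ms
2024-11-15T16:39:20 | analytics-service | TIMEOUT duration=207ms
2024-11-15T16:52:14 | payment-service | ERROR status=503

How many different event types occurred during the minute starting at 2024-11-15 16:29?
4

To count unique event types:

1. Filter events in the minute starting at 2024-11-15 16:29
2. Extract event types from matching entries
3. Count unique types: 4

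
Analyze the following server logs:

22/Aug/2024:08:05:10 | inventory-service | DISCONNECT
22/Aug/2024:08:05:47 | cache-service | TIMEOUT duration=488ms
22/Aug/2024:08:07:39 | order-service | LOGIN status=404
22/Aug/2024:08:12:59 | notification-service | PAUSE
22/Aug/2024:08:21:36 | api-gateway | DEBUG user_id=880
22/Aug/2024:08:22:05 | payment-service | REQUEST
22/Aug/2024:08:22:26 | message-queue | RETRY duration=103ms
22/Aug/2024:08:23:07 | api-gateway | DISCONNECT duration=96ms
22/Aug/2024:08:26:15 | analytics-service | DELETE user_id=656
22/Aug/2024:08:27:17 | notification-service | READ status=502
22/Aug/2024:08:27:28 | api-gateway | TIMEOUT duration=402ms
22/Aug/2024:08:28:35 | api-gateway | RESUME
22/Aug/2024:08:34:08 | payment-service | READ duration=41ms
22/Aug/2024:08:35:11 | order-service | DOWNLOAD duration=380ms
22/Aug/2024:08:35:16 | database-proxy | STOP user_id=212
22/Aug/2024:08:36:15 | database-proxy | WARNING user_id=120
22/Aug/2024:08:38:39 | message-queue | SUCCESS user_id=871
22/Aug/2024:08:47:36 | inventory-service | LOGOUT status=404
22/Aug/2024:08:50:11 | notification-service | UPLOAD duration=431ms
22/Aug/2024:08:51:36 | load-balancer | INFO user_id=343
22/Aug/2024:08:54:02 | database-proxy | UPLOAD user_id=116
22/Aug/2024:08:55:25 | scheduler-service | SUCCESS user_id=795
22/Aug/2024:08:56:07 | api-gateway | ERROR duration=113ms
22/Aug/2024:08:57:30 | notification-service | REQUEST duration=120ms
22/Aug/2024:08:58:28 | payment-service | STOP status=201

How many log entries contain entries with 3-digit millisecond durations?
7

To find matching entries:

1. Pattern to match: entries with 3-digit millisecond durations
2. Scan each log entry for the pattern
3. Count matches: 7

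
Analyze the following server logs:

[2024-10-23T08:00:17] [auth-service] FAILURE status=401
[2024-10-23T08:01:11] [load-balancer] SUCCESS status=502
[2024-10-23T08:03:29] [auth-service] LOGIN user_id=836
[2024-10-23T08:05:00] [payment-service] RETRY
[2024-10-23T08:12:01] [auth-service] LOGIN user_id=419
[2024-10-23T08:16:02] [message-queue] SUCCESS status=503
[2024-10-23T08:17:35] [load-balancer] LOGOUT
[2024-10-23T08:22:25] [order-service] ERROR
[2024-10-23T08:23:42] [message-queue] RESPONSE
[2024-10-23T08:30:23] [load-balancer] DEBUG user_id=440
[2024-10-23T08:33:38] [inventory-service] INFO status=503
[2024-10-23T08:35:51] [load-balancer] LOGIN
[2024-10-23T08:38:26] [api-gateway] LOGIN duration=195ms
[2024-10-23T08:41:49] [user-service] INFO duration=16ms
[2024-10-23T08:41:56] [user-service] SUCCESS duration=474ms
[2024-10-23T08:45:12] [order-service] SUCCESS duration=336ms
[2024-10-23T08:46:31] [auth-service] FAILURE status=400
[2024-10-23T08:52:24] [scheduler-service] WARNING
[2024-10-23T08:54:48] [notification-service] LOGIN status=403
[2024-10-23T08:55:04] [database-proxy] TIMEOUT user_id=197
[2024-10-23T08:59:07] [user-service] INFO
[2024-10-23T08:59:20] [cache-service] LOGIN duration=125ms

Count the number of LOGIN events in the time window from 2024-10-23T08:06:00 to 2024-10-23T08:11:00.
0

To count events in the time window:

1. Window boundaries: 2024-10-23T08:06:00 to 2024-10-23T08:11:00
2. Filter for LOGIN events within this window
3. Count matching events: 0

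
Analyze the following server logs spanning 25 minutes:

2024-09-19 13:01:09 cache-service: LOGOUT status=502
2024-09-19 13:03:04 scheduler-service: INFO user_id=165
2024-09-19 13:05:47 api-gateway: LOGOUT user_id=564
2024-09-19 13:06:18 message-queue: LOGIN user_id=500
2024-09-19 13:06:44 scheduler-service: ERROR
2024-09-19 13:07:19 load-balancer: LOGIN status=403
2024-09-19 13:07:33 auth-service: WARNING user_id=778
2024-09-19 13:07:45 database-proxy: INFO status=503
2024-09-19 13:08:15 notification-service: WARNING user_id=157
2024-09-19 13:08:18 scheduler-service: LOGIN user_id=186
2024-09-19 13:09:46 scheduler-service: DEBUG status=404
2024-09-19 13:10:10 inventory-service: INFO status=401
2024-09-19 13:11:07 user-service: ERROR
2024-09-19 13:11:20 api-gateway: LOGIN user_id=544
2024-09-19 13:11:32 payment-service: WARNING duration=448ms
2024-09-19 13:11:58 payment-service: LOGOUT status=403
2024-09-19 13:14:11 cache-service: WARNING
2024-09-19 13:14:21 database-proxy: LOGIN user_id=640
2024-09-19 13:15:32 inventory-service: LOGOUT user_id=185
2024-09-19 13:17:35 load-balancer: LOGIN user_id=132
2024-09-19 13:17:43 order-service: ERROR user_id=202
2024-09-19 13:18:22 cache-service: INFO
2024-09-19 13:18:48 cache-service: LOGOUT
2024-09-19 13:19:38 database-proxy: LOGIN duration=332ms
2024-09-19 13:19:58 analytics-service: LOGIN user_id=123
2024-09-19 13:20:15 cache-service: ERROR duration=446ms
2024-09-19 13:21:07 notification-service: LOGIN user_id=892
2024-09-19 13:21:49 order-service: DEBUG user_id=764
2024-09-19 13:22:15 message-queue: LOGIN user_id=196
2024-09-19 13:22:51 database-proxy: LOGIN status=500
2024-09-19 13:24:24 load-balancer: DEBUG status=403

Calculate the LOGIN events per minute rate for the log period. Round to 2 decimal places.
0.44

To calculate the rate:

1. Count total LOGIN events: 11
2. Total time period: 25 minutes
3. Rate = 11 / 25 = 0.44 events per minute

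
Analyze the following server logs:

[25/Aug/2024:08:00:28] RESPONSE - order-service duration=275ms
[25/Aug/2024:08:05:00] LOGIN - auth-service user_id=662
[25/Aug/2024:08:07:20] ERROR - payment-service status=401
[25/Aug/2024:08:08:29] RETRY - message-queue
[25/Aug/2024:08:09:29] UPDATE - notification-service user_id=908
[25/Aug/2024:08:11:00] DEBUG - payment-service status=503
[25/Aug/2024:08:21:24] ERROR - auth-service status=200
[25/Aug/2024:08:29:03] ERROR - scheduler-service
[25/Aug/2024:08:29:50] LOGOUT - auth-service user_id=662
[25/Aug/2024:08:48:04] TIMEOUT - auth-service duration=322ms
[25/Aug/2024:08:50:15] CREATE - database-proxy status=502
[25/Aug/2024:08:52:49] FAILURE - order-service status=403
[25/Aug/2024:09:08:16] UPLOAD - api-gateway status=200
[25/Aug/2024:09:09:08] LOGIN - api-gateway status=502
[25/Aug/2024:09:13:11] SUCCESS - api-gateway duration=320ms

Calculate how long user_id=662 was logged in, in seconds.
1490

To calculate session duration:

1. Find LOGIN event for user_id=662: 25/Aug/2024:08:05:00
2. Find LOGOUT event for user_id=662: 25/Aug/2024:08:29:50
3. Session duration: 25/Aug/2024:08:29:50 - 25/Aug/2024:08:05:00 = 1490 seconds (24 minutes)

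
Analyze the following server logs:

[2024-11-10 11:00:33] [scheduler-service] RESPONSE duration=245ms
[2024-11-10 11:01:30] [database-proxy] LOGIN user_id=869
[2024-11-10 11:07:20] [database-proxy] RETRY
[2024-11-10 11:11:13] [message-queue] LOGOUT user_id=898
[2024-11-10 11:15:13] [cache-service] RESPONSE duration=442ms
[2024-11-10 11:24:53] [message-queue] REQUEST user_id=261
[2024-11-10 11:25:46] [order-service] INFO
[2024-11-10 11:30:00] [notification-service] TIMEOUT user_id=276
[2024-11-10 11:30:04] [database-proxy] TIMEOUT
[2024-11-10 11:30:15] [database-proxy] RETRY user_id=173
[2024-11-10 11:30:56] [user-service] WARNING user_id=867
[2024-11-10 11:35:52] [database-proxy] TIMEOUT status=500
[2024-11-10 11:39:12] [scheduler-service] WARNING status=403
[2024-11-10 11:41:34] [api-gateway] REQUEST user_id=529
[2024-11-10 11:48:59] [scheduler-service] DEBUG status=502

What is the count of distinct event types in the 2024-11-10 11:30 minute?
3

To count unique event types:

1. Filter events in the minute starting at 2024-11-10 11:30
2. Extract event types from matching entries
3. Count unique types: 3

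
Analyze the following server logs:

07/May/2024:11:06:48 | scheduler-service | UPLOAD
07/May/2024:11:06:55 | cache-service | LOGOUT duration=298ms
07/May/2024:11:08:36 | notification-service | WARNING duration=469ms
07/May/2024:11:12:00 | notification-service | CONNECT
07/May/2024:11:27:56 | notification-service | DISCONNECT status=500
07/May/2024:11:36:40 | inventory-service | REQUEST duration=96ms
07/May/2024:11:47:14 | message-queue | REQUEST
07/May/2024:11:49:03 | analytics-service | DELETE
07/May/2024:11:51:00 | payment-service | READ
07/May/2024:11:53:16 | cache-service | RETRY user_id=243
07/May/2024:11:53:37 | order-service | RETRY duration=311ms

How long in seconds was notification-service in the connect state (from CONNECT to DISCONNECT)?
956

To calculate state duration:

1. Find CONNECT event for notification-service: 07/May/2024:11:12:00
2. Find DISCONNECT event for notification-service: 07/May/2024:11:27:56
3. Calculate duration: 07/May/2024:11:27:56 - 07/May/2024:11:12:00 = 956 seconds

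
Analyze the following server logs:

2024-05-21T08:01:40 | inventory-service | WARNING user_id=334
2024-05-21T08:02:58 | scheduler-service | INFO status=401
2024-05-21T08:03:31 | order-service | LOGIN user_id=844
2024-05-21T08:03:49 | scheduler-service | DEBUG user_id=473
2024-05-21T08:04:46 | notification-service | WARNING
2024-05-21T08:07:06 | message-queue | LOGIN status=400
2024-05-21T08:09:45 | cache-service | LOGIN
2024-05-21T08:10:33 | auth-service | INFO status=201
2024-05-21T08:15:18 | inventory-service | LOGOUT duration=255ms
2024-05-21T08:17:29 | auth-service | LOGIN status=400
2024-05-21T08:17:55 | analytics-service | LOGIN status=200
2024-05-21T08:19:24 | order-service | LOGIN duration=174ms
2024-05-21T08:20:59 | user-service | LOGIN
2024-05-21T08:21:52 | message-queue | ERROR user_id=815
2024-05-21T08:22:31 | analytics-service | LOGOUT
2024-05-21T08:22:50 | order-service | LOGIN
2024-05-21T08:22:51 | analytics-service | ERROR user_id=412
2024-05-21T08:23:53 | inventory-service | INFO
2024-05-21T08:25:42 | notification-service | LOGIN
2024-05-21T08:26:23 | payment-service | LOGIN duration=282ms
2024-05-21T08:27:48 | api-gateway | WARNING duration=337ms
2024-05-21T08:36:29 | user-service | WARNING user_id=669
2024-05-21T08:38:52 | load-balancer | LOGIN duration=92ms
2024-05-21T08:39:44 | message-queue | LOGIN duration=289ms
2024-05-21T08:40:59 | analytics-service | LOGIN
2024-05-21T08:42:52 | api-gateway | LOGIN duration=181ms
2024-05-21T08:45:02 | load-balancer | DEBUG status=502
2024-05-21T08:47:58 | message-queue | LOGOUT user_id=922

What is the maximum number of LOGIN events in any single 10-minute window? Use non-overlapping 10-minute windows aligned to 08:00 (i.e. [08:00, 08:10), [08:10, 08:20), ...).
4

To find the burst window:

1. Divide the log period into non-overlapping 10-minute windows starting at 08:00
2. Count LOGIN events in each window
3. Find the window with maximum count
4. Maximum events in a window: 4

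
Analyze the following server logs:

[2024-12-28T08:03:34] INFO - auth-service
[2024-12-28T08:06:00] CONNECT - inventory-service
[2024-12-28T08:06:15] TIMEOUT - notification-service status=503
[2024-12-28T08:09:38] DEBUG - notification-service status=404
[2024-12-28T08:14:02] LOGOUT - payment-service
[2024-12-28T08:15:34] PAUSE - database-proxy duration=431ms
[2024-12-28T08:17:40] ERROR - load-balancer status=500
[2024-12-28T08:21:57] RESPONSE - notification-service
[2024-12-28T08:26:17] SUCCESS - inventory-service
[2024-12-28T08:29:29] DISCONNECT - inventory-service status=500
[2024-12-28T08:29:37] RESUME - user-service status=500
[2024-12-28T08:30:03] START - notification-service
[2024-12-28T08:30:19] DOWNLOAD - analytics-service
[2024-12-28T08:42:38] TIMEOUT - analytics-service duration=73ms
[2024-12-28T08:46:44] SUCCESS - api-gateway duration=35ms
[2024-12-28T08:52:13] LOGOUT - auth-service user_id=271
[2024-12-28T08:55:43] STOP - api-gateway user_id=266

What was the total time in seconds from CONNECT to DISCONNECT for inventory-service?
1409

To calculate state duration:

1. Find CONNECT event for inventory-service: 2024-12-28T08:06:00
2. Find DISCONNECT event for inventory-service: 2024-12-28T08:29:29
3. Calculate duration: 2024-12-28T08:29:29 - 2024-12-28T08:06:00 = 1409 seconds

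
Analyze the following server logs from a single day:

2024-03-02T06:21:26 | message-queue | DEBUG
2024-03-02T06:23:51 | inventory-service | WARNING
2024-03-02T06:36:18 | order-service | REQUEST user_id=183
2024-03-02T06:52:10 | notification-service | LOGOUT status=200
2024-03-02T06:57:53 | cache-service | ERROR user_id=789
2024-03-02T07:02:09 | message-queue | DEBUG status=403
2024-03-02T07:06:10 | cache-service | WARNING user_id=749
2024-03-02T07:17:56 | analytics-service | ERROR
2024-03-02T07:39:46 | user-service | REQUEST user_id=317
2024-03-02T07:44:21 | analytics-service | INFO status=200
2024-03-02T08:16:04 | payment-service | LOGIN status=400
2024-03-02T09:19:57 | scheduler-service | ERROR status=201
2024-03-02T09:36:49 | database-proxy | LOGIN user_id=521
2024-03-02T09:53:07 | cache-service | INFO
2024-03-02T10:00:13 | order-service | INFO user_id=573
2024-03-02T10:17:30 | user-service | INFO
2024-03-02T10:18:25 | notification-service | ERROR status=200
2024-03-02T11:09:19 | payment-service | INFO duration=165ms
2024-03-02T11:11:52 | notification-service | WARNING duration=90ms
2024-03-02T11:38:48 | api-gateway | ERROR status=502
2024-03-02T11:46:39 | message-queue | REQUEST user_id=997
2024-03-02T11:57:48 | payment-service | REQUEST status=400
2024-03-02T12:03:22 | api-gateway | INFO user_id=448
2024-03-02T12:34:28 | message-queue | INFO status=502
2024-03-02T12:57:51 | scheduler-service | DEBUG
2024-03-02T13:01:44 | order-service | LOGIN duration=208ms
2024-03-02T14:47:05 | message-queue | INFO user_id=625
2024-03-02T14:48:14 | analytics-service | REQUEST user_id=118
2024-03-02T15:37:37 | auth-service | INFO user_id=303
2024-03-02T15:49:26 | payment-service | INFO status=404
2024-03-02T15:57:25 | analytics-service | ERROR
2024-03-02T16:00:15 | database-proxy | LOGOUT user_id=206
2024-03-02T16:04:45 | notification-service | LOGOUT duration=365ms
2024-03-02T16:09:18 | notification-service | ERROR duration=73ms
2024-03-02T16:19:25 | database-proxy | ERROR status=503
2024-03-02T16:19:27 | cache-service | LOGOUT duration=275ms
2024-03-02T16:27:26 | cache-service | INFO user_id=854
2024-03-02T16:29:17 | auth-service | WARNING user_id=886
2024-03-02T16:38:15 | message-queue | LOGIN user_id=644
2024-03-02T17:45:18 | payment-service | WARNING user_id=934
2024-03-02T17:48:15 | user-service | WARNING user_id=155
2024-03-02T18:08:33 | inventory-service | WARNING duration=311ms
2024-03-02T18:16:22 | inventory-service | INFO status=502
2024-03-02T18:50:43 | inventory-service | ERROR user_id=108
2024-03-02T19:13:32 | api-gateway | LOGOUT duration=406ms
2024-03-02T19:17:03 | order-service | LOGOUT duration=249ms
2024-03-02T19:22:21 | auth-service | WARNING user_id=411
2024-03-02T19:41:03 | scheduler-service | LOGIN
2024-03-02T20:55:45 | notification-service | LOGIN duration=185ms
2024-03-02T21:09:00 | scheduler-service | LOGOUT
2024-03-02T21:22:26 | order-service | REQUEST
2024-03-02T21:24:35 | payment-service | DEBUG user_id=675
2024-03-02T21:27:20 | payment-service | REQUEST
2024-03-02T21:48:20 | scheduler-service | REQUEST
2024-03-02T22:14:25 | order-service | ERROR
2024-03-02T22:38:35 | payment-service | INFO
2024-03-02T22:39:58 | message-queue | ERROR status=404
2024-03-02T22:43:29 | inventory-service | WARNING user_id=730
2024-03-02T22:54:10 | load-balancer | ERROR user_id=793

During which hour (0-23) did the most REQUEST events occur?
21

To find the peak hour:

1. Group all REQUEST events by hour
2. Count events in each hour
3. Find hour with maximum count
4. Peak hour: 21 (with 3 events)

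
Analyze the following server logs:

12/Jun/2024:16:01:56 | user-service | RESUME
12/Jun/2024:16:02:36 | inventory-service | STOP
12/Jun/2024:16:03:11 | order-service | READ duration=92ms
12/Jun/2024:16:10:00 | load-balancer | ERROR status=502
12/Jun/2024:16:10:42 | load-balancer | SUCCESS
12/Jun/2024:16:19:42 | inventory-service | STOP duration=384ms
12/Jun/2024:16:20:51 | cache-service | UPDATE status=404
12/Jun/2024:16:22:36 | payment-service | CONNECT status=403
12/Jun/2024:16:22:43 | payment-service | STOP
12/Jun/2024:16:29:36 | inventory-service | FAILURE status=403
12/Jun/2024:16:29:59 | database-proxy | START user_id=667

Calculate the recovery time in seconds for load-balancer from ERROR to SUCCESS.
42

To calculate recovery time:

1. Find ERROR event for load-balancer: 12/Jun/2024:16:10:00
2. Find next SUCCESS event for load-balancer: 12/Jun/2024:16:10:42
3. Recovery time: 12/Jun/2024:16:10:42 - 12/Jun/2024:16:10:00 = 42 seconds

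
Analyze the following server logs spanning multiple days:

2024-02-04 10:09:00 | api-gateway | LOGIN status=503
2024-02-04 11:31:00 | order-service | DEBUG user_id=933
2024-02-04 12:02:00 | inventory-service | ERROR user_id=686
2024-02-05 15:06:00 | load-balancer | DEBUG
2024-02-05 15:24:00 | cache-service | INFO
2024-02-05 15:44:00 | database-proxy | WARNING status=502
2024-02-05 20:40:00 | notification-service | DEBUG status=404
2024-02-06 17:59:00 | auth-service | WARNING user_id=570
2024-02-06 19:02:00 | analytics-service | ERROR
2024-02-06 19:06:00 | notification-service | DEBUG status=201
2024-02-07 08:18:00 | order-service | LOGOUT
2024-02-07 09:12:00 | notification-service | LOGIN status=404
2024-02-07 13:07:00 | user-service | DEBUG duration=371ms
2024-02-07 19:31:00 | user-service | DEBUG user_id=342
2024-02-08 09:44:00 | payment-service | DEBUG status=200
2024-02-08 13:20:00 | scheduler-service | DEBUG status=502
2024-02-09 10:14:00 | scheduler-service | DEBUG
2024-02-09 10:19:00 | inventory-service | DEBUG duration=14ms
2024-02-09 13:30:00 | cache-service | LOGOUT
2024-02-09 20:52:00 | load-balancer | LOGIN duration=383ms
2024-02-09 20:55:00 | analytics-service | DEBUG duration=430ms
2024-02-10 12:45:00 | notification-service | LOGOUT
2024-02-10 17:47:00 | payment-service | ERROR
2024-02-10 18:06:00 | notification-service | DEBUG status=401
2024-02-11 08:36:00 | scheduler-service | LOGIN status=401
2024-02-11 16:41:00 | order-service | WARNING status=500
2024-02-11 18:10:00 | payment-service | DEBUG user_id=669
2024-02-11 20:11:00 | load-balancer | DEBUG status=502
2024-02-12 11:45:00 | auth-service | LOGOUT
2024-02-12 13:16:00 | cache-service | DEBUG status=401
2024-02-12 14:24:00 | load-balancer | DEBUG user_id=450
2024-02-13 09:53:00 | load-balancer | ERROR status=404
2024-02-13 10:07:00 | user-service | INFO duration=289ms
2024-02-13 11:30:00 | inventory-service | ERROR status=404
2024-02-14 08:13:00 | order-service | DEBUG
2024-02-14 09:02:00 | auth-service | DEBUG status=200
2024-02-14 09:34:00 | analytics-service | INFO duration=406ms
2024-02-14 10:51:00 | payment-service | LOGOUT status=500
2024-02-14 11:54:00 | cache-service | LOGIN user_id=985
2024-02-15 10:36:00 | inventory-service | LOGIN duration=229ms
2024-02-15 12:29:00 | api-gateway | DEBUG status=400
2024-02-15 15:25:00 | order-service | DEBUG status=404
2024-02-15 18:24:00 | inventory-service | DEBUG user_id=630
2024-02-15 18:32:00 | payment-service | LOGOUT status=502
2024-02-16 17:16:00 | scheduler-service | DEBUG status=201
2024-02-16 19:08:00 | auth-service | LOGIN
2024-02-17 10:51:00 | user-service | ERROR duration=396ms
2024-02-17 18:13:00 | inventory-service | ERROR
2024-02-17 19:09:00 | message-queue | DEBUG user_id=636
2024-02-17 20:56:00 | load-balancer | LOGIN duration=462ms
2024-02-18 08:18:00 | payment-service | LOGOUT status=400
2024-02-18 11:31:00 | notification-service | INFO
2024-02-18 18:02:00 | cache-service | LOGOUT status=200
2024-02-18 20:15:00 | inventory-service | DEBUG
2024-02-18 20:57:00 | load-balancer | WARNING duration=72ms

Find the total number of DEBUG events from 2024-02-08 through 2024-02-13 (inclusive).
10

To filter by date range:

1. Date range: 2024-02-08 through 2024-02-13, both dates inclusive
2. Filter for DEBUG events whose date falls in this range
3. Count matching events: 10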